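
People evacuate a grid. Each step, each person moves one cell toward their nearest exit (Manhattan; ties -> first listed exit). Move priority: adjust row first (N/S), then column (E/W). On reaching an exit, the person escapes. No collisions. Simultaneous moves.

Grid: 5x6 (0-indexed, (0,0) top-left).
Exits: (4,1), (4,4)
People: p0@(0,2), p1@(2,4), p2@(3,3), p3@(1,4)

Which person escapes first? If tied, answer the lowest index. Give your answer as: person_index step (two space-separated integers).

Step 1: p0:(0,2)->(1,2) | p1:(2,4)->(3,4) | p2:(3,3)->(4,3) | p3:(1,4)->(2,4)
Step 2: p0:(1,2)->(2,2) | p1:(3,4)->(4,4)->EXIT | p2:(4,3)->(4,4)->EXIT | p3:(2,4)->(3,4)
Step 3: p0:(2,2)->(3,2) | p1:escaped | p2:escaped | p3:(3,4)->(4,4)->EXIT
Step 4: p0:(3,2)->(4,2) | p1:escaped | p2:escaped | p3:escaped
Step 5: p0:(4,2)->(4,1)->EXIT | p1:escaped | p2:escaped | p3:escaped
Exit steps: [5, 2, 2, 3]
First to escape: p1 at step 2

Answer: 1 2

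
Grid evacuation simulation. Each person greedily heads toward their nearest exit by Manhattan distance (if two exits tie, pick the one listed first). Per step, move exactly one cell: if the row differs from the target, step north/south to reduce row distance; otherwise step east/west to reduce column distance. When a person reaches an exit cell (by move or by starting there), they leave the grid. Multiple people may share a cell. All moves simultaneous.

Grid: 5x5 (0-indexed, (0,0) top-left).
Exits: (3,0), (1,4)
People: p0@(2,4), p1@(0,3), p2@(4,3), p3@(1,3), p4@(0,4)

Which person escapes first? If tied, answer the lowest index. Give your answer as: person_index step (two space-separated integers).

Step 1: p0:(2,4)->(1,4)->EXIT | p1:(0,3)->(1,3) | p2:(4,3)->(3,3) | p3:(1,3)->(1,4)->EXIT | p4:(0,4)->(1,4)->EXIT
Step 2: p0:escaped | p1:(1,3)->(1,4)->EXIT | p2:(3,3)->(3,2) | p3:escaped | p4:escaped
Step 3: p0:escaped | p1:escaped | p2:(3,2)->(3,1) | p3:escaped | p4:escaped
Step 4: p0:escaped | p1:escaped | p2:(3,1)->(3,0)->EXIT | p3:escaped | p4:escaped
Exit steps: [1, 2, 4, 1, 1]
First to escape: p0 at step 1

Answer: 0 1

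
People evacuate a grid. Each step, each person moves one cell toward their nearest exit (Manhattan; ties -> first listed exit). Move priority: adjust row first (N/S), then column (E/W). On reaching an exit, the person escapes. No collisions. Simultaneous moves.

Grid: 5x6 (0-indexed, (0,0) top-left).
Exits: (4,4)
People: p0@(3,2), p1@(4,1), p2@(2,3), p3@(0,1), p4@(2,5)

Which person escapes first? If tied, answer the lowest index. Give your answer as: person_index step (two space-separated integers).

Step 1: p0:(3,2)->(4,2) | p1:(4,1)->(4,2) | p2:(2,3)->(3,3) | p3:(0,1)->(1,1) | p4:(2,5)->(3,5)
Step 2: p0:(4,2)->(4,3) | p1:(4,2)->(4,3) | p2:(3,3)->(4,3) | p3:(1,1)->(2,1) | p4:(3,5)->(4,5)
Step 3: p0:(4,3)->(4,4)->EXIT | p1:(4,3)->(4,4)->EXIT | p2:(4,3)->(4,4)->EXIT | p3:(2,1)->(3,1) | p4:(4,5)->(4,4)->EXIT
Step 4: p0:escaped | p1:escaped | p2:escaped | p3:(3,1)->(4,1) | p4:escaped
Step 5: p0:escaped | p1:escaped | p2:escaped | p3:(4,1)->(4,2) | p4:escaped
Step 6: p0:escaped | p1:escaped | p2:escaped | p3:(4,2)->(4,3) | p4:escaped
Step 7: p0:escaped | p1:escaped | p2:escaped | p3:(4,3)->(4,4)->EXIT | p4:escaped
Exit steps: [3, 3, 3, 7, 3]
First to escape: p0 at step 3

Answer: 0 3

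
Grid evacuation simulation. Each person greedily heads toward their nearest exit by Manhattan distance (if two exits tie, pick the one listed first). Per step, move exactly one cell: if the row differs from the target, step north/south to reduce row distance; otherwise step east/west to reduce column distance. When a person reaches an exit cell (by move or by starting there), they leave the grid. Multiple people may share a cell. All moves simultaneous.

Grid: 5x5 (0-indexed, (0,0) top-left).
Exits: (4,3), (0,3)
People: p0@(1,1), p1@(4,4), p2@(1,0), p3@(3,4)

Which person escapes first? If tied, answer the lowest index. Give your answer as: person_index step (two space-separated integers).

Answer: 1 1

Derivation:
Step 1: p0:(1,1)->(0,1) | p1:(4,4)->(4,3)->EXIT | p2:(1,0)->(0,0) | p3:(3,4)->(4,4)
Step 2: p0:(0,1)->(0,2) | p1:escaped | p2:(0,0)->(0,1) | p3:(4,4)->(4,3)->EXIT
Step 3: p0:(0,2)->(0,3)->EXIT | p1:escaped | p2:(0,1)->(0,2) | p3:escaped
Step 4: p0:escaped | p1:escaped | p2:(0,2)->(0,3)->EXIT | p3:escaped
Exit steps: [3, 1, 4, 2]
First to escape: p1 at step 1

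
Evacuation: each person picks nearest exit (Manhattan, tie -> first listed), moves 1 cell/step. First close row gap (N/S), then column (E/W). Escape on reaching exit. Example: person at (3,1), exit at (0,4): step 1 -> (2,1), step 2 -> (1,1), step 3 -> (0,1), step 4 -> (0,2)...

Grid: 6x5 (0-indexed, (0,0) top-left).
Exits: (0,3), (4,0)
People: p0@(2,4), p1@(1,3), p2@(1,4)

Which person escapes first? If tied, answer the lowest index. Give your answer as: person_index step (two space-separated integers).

Answer: 1 1

Derivation:
Step 1: p0:(2,4)->(1,4) | p1:(1,3)->(0,3)->EXIT | p2:(1,4)->(0,4)
Step 2: p0:(1,4)->(0,4) | p1:escaped | p2:(0,4)->(0,3)->EXIT
Step 3: p0:(0,4)->(0,3)->EXIT | p1:escaped | p2:escaped
Exit steps: [3, 1, 2]
First to escape: p1 at step 1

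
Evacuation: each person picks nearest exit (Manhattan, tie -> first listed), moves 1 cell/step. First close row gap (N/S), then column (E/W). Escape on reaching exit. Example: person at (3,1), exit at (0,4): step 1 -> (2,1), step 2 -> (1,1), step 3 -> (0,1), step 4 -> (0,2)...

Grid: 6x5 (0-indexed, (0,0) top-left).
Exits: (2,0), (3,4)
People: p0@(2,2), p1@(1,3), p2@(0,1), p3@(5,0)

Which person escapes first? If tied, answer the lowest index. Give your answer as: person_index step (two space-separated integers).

Answer: 0 2

Derivation:
Step 1: p0:(2,2)->(2,1) | p1:(1,3)->(2,3) | p2:(0,1)->(1,1) | p3:(5,0)->(4,0)
Step 2: p0:(2,1)->(2,0)->EXIT | p1:(2,3)->(3,3) | p2:(1,1)->(2,1) | p3:(4,0)->(3,0)
Step 3: p0:escaped | p1:(3,3)->(3,4)->EXIT | p2:(2,1)->(2,0)->EXIT | p3:(3,0)->(2,0)->EXIT
Exit steps: [2, 3, 3, 3]
First to escape: p0 at step 2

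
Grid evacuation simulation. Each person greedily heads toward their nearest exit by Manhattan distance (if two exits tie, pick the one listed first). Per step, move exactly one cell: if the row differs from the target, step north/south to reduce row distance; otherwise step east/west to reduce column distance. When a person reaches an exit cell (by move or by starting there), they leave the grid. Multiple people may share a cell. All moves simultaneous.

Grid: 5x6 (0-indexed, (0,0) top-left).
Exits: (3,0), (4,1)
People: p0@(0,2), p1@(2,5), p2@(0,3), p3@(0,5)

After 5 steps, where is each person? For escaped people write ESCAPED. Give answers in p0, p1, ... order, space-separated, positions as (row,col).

Step 1: p0:(0,2)->(1,2) | p1:(2,5)->(3,5) | p2:(0,3)->(1,3) | p3:(0,5)->(1,5)
Step 2: p0:(1,2)->(2,2) | p1:(3,5)->(3,4) | p2:(1,3)->(2,3) | p3:(1,5)->(2,5)
Step 3: p0:(2,2)->(3,2) | p1:(3,4)->(3,3) | p2:(2,3)->(3,3) | p3:(2,5)->(3,5)
Step 4: p0:(3,2)->(3,1) | p1:(3,3)->(3,2) | p2:(3,3)->(3,2) | p3:(3,5)->(3,4)
Step 5: p0:(3,1)->(3,0)->EXIT | p1:(3,2)->(3,1) | p2:(3,2)->(3,1) | p3:(3,4)->(3,3)

ESCAPED (3,1) (3,1) (3,3)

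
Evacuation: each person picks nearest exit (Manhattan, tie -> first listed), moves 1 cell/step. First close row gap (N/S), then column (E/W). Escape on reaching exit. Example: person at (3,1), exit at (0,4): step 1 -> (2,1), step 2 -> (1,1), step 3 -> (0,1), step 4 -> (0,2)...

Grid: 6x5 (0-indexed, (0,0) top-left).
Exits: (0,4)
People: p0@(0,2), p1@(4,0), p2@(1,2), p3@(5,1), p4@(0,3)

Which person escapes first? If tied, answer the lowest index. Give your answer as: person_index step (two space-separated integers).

Step 1: p0:(0,2)->(0,3) | p1:(4,0)->(3,0) | p2:(1,2)->(0,2) | p3:(5,1)->(4,1) | p4:(0,3)->(0,4)->EXIT
Step 2: p0:(0,3)->(0,4)->EXIT | p1:(3,0)->(2,0) | p2:(0,2)->(0,3) | p3:(4,1)->(3,1) | p4:escaped
Step 3: p0:escaped | p1:(2,0)->(1,0) | p2:(0,3)->(0,4)->EXIT | p3:(3,1)->(2,1) | p4:escaped
Step 4: p0:escaped | p1:(1,0)->(0,0) | p2:escaped | p3:(2,1)->(1,1) | p4:escaped
Step 5: p0:escaped | p1:(0,0)->(0,1) | p2:escaped | p3:(1,1)->(0,1) | p4:escaped
Step 6: p0:escaped | p1:(0,1)->(0,2) | p2:escaped | p3:(0,1)->(0,2) | p4:escaped
Step 7: p0:escaped | p1:(0,2)->(0,3) | p2:escaped | p3:(0,2)->(0,3) | p4:escaped
Step 8: p0:escaped | p1:(0,3)->(0,4)->EXIT | p2:escaped | p3:(0,3)->(0,4)->EXIT | p4:escaped
Exit steps: [2, 8, 3, 8, 1]
First to escape: p4 at step 1

Answer: 4 1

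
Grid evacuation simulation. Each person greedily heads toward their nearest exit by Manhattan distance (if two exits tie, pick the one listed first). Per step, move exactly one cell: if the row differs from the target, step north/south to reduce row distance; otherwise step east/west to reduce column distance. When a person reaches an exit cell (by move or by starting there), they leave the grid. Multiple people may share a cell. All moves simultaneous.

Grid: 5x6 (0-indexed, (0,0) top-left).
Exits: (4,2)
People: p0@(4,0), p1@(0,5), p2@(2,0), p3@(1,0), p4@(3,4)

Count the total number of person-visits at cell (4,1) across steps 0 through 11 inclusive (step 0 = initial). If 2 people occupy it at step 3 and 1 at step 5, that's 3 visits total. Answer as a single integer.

Answer: 3

Derivation:
Step 0: p0@(4,0) p1@(0,5) p2@(2,0) p3@(1,0) p4@(3,4) -> at (4,1): 0 [-], cum=0
Step 1: p0@(4,1) p1@(1,5) p2@(3,0) p3@(2,0) p4@(4,4) -> at (4,1): 1 [p0], cum=1
Step 2: p0@ESC p1@(2,5) p2@(4,0) p3@(3,0) p4@(4,3) -> at (4,1): 0 [-], cum=1
Step 3: p0@ESC p1@(3,5) p2@(4,1) p3@(4,0) p4@ESC -> at (4,1): 1 [p2], cum=2
Step 4: p0@ESC p1@(4,5) p2@ESC p3@(4,1) p4@ESC -> at (4,1): 1 [p3], cum=3
Step 5: p0@ESC p1@(4,4) p2@ESC p3@ESC p4@ESC -> at (4,1): 0 [-], cum=3
Step 6: p0@ESC p1@(4,3) p2@ESC p3@ESC p4@ESC -> at (4,1): 0 [-], cum=3
Step 7: p0@ESC p1@ESC p2@ESC p3@ESC p4@ESC -> at (4,1): 0 [-], cum=3
Total visits = 3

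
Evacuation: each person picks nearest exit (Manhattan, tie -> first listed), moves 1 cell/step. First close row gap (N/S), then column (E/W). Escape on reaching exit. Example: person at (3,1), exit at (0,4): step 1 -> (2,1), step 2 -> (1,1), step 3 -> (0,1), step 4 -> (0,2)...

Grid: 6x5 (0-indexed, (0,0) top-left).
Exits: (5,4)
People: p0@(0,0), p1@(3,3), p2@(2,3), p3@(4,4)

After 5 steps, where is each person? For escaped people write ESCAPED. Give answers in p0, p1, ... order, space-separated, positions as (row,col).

Step 1: p0:(0,0)->(1,0) | p1:(3,3)->(4,3) | p2:(2,3)->(3,3) | p3:(4,4)->(5,4)->EXIT
Step 2: p0:(1,0)->(2,0) | p1:(4,3)->(5,3) | p2:(3,3)->(4,3) | p3:escaped
Step 3: p0:(2,0)->(3,0) | p1:(5,3)->(5,4)->EXIT | p2:(4,3)->(5,3) | p3:escaped
Step 4: p0:(3,0)->(4,0) | p1:escaped | p2:(5,3)->(5,4)->EXIT | p3:escaped
Step 5: p0:(4,0)->(5,0) | p1:escaped | p2:escaped | p3:escaped

(5,0) ESCAPED ESCAPED ESCAPED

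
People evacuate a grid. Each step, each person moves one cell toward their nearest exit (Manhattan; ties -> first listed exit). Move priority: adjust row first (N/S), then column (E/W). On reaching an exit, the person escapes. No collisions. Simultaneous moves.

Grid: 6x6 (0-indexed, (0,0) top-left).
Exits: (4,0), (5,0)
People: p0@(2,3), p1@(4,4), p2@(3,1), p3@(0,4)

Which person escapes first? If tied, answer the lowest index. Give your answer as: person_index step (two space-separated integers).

Answer: 2 2

Derivation:
Step 1: p0:(2,3)->(3,3) | p1:(4,4)->(4,3) | p2:(3,1)->(4,1) | p3:(0,4)->(1,4)
Step 2: p0:(3,3)->(4,3) | p1:(4,3)->(4,2) | p2:(4,1)->(4,0)->EXIT | p3:(1,4)->(2,4)
Step 3: p0:(4,3)->(4,2) | p1:(4,2)->(4,1) | p2:escaped | p3:(2,4)->(3,4)
Step 4: p0:(4,2)->(4,1) | p1:(4,1)->(4,0)->EXIT | p2:escaped | p3:(3,4)->(4,4)
Step 5: p0:(4,1)->(4,0)->EXIT | p1:escaped | p2:escaped | p3:(4,4)->(4,3)
Step 6: p0:escaped | p1:escaped | p2:escaped | p3:(4,3)->(4,2)
Step 7: p0:escaped | p1:escaped | p2:escaped | p3:(4,2)->(4,1)
Step 8: p0:escaped | p1:escaped | p2:escaped | p3:(4,1)->(4,0)->EXIT
Exit steps: [5, 4, 2, 8]
First to escape: p2 at step 2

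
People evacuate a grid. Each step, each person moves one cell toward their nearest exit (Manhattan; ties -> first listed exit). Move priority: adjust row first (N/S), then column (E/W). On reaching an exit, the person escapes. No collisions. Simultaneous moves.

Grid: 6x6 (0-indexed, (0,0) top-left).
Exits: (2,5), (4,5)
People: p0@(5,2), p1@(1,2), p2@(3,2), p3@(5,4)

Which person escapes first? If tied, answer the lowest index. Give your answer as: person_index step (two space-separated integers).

Answer: 3 2

Derivation:
Step 1: p0:(5,2)->(4,2) | p1:(1,2)->(2,2) | p2:(3,2)->(2,2) | p3:(5,4)->(4,4)
Step 2: p0:(4,2)->(4,3) | p1:(2,2)->(2,3) | p2:(2,2)->(2,3) | p3:(4,4)->(4,5)->EXIT
Step 3: p0:(4,3)->(4,4) | p1:(2,3)->(2,4) | p2:(2,3)->(2,4) | p3:escaped
Step 4: p0:(4,4)->(4,5)->EXIT | p1:(2,4)->(2,5)->EXIT | p2:(2,4)->(2,5)->EXIT | p3:escaped
Exit steps: [4, 4, 4, 2]
First to escape: p3 at step 2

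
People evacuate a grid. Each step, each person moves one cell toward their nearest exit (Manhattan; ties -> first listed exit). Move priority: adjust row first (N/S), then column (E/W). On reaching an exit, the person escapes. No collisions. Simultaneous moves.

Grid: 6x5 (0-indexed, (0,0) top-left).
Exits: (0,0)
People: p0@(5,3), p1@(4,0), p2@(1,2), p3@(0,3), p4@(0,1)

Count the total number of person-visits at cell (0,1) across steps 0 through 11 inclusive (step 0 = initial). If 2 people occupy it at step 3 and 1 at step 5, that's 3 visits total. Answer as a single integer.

Step 0: p0@(5,3) p1@(4,0) p2@(1,2) p3@(0,3) p4@(0,1) -> at (0,1): 1 [p4], cum=1
Step 1: p0@(4,3) p1@(3,0) p2@(0,2) p3@(0,2) p4@ESC -> at (0,1): 0 [-], cum=1
Step 2: p0@(3,3) p1@(2,0) p2@(0,1) p3@(0,1) p4@ESC -> at (0,1): 2 [p2,p3], cum=3
Step 3: p0@(2,3) p1@(1,0) p2@ESC p3@ESC p4@ESC -> at (0,1): 0 [-], cum=3
Step 4: p0@(1,3) p1@ESC p2@ESC p3@ESC p4@ESC -> at (0,1): 0 [-], cum=3
Step 5: p0@(0,3) p1@ESC p2@ESC p3@ESC p4@ESC -> at (0,1): 0 [-], cum=3
Step 6: p0@(0,2) p1@ESC p2@ESC p3@ESC p4@ESC -> at (0,1): 0 [-], cum=3
Step 7: p0@(0,1) p1@ESC p2@ESC p3@ESC p4@ESC -> at (0,1): 1 [p0], cum=4
Step 8: p0@ESC p1@ESC p2@ESC p3@ESC p4@ESC -> at (0,1): 0 [-], cum=4
Total visits = 4

Answer: 4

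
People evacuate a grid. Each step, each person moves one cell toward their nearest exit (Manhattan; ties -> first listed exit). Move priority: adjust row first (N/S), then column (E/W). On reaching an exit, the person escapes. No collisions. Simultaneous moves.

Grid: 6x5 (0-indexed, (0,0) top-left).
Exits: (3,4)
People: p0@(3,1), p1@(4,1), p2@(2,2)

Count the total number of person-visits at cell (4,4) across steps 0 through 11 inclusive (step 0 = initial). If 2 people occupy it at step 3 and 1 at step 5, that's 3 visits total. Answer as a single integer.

Answer: 0

Derivation:
Step 0: p0@(3,1) p1@(4,1) p2@(2,2) -> at (4,4): 0 [-], cum=0
Step 1: p0@(3,2) p1@(3,1) p2@(3,2) -> at (4,4): 0 [-], cum=0
Step 2: p0@(3,3) p1@(3,2) p2@(3,3) -> at (4,4): 0 [-], cum=0
Step 3: p0@ESC p1@(3,3) p2@ESC -> at (4,4): 0 [-], cum=0
Step 4: p0@ESC p1@ESC p2@ESC -> at (4,4): 0 [-], cum=0
Total visits = 0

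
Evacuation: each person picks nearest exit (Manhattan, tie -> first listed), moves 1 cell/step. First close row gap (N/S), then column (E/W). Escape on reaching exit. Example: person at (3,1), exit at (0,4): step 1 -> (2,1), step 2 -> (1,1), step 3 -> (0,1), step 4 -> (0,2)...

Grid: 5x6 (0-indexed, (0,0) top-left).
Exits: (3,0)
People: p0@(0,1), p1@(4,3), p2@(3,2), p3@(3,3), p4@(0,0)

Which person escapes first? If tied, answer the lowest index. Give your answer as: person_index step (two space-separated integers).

Answer: 2 2

Derivation:
Step 1: p0:(0,1)->(1,1) | p1:(4,3)->(3,3) | p2:(3,2)->(3,1) | p3:(3,3)->(3,2) | p4:(0,0)->(1,0)
Step 2: p0:(1,1)->(2,1) | p1:(3,3)->(3,2) | p2:(3,1)->(3,0)->EXIT | p3:(3,2)->(3,1) | p4:(1,0)->(2,0)
Step 3: p0:(2,1)->(3,1) | p1:(3,2)->(3,1) | p2:escaped | p3:(3,1)->(3,0)->EXIT | p4:(2,0)->(3,0)->EXIT
Step 4: p0:(3,1)->(3,0)->EXIT | p1:(3,1)->(3,0)->EXIT | p2:escaped | p3:escaped | p4:escaped
Exit steps: [4, 4, 2, 3, 3]
First to escape: p2 at step 2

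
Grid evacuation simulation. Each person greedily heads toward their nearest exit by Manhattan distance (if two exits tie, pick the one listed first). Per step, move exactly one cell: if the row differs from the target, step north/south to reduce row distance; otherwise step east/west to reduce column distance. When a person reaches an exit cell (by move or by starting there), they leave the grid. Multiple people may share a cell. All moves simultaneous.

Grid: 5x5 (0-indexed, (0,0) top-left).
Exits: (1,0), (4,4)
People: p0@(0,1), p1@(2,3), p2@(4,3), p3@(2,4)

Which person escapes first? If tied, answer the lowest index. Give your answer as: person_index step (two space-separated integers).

Step 1: p0:(0,1)->(1,1) | p1:(2,3)->(3,3) | p2:(4,3)->(4,4)->EXIT | p3:(2,4)->(3,4)
Step 2: p0:(1,1)->(1,0)->EXIT | p1:(3,3)->(4,3) | p2:escaped | p3:(3,4)->(4,4)->EXIT
Step 3: p0:escaped | p1:(4,3)->(4,4)->EXIT | p2:escaped | p3:escaped
Exit steps: [2, 3, 1, 2]
First to escape: p2 at step 1

Answer: 2 1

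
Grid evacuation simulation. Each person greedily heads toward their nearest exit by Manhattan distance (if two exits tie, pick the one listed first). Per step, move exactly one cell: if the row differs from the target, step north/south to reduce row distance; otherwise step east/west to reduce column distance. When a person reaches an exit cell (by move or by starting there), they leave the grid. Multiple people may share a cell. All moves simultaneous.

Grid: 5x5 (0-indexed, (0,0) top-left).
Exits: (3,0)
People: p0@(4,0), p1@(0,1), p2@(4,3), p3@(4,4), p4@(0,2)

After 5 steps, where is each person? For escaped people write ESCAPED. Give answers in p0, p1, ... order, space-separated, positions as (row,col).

Step 1: p0:(4,0)->(3,0)->EXIT | p1:(0,1)->(1,1) | p2:(4,3)->(3,3) | p3:(4,4)->(3,4) | p4:(0,2)->(1,2)
Step 2: p0:escaped | p1:(1,1)->(2,1) | p2:(3,3)->(3,2) | p3:(3,4)->(3,3) | p4:(1,2)->(2,2)
Step 3: p0:escaped | p1:(2,1)->(3,1) | p2:(3,2)->(3,1) | p3:(3,3)->(3,2) | p4:(2,2)->(3,2)
Step 4: p0:escaped | p1:(3,1)->(3,0)->EXIT | p2:(3,1)->(3,0)->EXIT | p3:(3,2)->(3,1) | p4:(3,2)->(3,1)
Step 5: p0:escaped | p1:escaped | p2:escaped | p3:(3,1)->(3,0)->EXIT | p4:(3,1)->(3,0)->EXIT

ESCAPED ESCAPED ESCAPED ESCAPED ESCAPED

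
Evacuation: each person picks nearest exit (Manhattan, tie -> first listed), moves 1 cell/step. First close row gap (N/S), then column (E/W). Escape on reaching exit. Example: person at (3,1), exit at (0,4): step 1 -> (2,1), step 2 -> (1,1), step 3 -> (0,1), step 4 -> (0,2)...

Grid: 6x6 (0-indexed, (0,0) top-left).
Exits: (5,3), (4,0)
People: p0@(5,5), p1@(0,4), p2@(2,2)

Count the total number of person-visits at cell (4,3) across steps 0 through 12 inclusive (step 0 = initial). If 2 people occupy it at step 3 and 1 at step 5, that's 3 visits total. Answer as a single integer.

Step 0: p0@(5,5) p1@(0,4) p2@(2,2) -> at (4,3): 0 [-], cum=0
Step 1: p0@(5,4) p1@(1,4) p2@(3,2) -> at (4,3): 0 [-], cum=0
Step 2: p0@ESC p1@(2,4) p2@(4,2) -> at (4,3): 0 [-], cum=0
Step 3: p0@ESC p1@(3,4) p2@(5,2) -> at (4,3): 0 [-], cum=0
Step 4: p0@ESC p1@(4,4) p2@ESC -> at (4,3): 0 [-], cum=0
Step 5: p0@ESC p1@(5,4) p2@ESC -> at (4,3): 0 [-], cum=0
Step 6: p0@ESC p1@ESC p2@ESC -> at (4,3): 0 [-], cum=0
Total visits = 0

Answer: 0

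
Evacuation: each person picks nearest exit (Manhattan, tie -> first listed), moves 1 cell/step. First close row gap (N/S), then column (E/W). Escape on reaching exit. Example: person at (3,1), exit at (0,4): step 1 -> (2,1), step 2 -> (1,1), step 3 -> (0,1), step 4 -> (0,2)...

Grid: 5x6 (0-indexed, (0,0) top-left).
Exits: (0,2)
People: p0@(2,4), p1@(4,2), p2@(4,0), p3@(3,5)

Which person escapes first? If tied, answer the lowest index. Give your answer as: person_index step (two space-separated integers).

Answer: 0 4

Derivation:
Step 1: p0:(2,4)->(1,4) | p1:(4,2)->(3,2) | p2:(4,0)->(3,0) | p3:(3,5)->(2,5)
Step 2: p0:(1,4)->(0,4) | p1:(3,2)->(2,2) | p2:(3,0)->(2,0) | p3:(2,5)->(1,5)
Step 3: p0:(0,4)->(0,3) | p1:(2,2)->(1,2) | p2:(2,0)->(1,0) | p3:(1,5)->(0,5)
Step 4: p0:(0,3)->(0,2)->EXIT | p1:(1,2)->(0,2)->EXIT | p2:(1,0)->(0,0) | p3:(0,5)->(0,4)
Step 5: p0:escaped | p1:escaped | p2:(0,0)->(0,1) | p3:(0,4)->(0,3)
Step 6: p0:escaped | p1:escaped | p2:(0,1)->(0,2)->EXIT | p3:(0,3)->(0,2)->EXIT
Exit steps: [4, 4, 6, 6]
First to escape: p0 at step 4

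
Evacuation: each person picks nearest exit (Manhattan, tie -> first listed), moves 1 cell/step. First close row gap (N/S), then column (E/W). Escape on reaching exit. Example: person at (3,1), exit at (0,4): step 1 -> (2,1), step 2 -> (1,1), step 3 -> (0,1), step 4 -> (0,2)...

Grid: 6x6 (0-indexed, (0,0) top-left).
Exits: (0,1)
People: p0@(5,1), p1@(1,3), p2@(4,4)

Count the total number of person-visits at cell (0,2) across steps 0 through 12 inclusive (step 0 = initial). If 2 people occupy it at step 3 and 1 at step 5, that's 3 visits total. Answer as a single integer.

Step 0: p0@(5,1) p1@(1,3) p2@(4,4) -> at (0,2): 0 [-], cum=0
Step 1: p0@(4,1) p1@(0,3) p2@(3,4) -> at (0,2): 0 [-], cum=0
Step 2: p0@(3,1) p1@(0,2) p2@(2,4) -> at (0,2): 1 [p1], cum=1
Step 3: p0@(2,1) p1@ESC p2@(1,4) -> at (0,2): 0 [-], cum=1
Step 4: p0@(1,1) p1@ESC p2@(0,4) -> at (0,2): 0 [-], cum=1
Step 5: p0@ESC p1@ESC p2@(0,3) -> at (0,2): 0 [-], cum=1
Step 6: p0@ESC p1@ESC p2@(0,2) -> at (0,2): 1 [p2], cum=2
Step 7: p0@ESC p1@ESC p2@ESC -> at (0,2): 0 [-], cum=2
Total visits = 2

Answer: 2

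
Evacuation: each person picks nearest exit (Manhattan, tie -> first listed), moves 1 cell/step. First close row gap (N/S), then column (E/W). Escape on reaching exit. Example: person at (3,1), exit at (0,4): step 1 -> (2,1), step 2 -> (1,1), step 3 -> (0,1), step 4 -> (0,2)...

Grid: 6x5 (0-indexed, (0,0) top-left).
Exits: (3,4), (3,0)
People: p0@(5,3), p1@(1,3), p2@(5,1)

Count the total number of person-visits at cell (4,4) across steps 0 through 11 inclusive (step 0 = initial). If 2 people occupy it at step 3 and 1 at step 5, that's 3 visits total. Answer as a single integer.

Answer: 0

Derivation:
Step 0: p0@(5,3) p1@(1,3) p2@(5,1) -> at (4,4): 0 [-], cum=0
Step 1: p0@(4,3) p1@(2,3) p2@(4,1) -> at (4,4): 0 [-], cum=0
Step 2: p0@(3,3) p1@(3,3) p2@(3,1) -> at (4,4): 0 [-], cum=0
Step 3: p0@ESC p1@ESC p2@ESC -> at (4,4): 0 [-], cum=0
Total visits = 0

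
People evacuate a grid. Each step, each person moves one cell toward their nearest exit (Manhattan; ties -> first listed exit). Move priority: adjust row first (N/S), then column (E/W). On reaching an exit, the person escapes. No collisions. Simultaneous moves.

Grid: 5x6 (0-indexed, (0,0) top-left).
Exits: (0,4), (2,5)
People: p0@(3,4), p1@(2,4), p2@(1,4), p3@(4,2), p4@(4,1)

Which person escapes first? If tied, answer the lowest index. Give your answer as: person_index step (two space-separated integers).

Step 1: p0:(3,4)->(2,4) | p1:(2,4)->(2,5)->EXIT | p2:(1,4)->(0,4)->EXIT | p3:(4,2)->(3,2) | p4:(4,1)->(3,1)
Step 2: p0:(2,4)->(2,5)->EXIT | p1:escaped | p2:escaped | p3:(3,2)->(2,2) | p4:(3,1)->(2,1)
Step 3: p0:escaped | p1:escaped | p2:escaped | p3:(2,2)->(2,3) | p4:(2,1)->(2,2)
Step 4: p0:escaped | p1:escaped | p2:escaped | p3:(2,3)->(2,4) | p4:(2,2)->(2,3)
Step 5: p0:escaped | p1:escaped | p2:escaped | p3:(2,4)->(2,5)->EXIT | p4:(2,3)->(2,4)
Step 6: p0:escaped | p1:escaped | p2:escaped | p3:escaped | p4:(2,4)->(2,5)->EXIT
Exit steps: [2, 1, 1, 5, 6]
First to escape: p1 at step 1

Answer: 1 1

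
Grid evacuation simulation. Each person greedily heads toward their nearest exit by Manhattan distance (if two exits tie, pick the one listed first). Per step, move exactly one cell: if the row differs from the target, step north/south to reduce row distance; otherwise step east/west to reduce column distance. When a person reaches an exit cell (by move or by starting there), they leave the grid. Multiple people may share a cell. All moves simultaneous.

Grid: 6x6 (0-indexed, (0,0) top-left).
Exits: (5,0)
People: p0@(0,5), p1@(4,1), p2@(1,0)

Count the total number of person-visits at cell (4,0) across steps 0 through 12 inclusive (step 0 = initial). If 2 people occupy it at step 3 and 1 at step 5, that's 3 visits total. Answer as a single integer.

Answer: 1

Derivation:
Step 0: p0@(0,5) p1@(4,1) p2@(1,0) -> at (4,0): 0 [-], cum=0
Step 1: p0@(1,5) p1@(5,1) p2@(2,0) -> at (4,0): 0 [-], cum=0
Step 2: p0@(2,5) p1@ESC p2@(3,0) -> at (4,0): 0 [-], cum=0
Step 3: p0@(3,5) p1@ESC p2@(4,0) -> at (4,0): 1 [p2], cum=1
Step 4: p0@(4,5) p1@ESC p2@ESC -> at (4,0): 0 [-], cum=1
Step 5: p0@(5,5) p1@ESC p2@ESC -> at (4,0): 0 [-], cum=1
Step 6: p0@(5,4) p1@ESC p2@ESC -> at (4,0): 0 [-], cum=1
Step 7: p0@(5,3) p1@ESC p2@ESC -> at (4,0): 0 [-], cum=1
Step 8: p0@(5,2) p1@ESC p2@ESC -> at (4,0): 0 [-], cum=1
Step 9: p0@(5,1) p1@ESC p2@ESC -> at (4,0): 0 [-], cum=1
Step 10: p0@ESC p1@ESC p2@ESC -> at (4,0): 0 [-], cum=1
Total visits = 1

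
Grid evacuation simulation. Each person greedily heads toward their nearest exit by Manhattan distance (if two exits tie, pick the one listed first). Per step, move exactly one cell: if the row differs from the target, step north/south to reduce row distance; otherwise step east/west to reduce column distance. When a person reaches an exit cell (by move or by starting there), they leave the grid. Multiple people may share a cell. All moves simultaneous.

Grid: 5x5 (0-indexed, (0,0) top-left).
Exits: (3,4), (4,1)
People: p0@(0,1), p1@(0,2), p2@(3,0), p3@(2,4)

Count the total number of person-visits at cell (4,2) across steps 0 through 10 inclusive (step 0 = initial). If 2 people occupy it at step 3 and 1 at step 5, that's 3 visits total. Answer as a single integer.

Answer: 0

Derivation:
Step 0: p0@(0,1) p1@(0,2) p2@(3,0) p3@(2,4) -> at (4,2): 0 [-], cum=0
Step 1: p0@(1,1) p1@(1,2) p2@(4,0) p3@ESC -> at (4,2): 0 [-], cum=0
Step 2: p0@(2,1) p1@(2,2) p2@ESC p3@ESC -> at (4,2): 0 [-], cum=0
Step 3: p0@(3,1) p1@(3,2) p2@ESC p3@ESC -> at (4,2): 0 [-], cum=0
Step 4: p0@ESC p1@(3,3) p2@ESC p3@ESC -> at (4,2): 0 [-], cum=0
Step 5: p0@ESC p1@ESC p2@ESC p3@ESC -> at (4,2): 0 [-], cum=0
Total visits = 0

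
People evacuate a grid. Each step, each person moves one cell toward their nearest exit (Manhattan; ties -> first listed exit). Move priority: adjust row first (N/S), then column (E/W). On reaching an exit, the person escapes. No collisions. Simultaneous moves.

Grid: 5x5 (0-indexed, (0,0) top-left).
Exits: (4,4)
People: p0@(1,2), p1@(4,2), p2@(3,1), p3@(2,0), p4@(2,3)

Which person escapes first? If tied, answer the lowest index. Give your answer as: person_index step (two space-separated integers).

Step 1: p0:(1,2)->(2,2) | p1:(4,2)->(4,3) | p2:(3,1)->(4,1) | p3:(2,0)->(3,0) | p4:(2,3)->(3,3)
Step 2: p0:(2,2)->(3,2) | p1:(4,3)->(4,4)->EXIT | p2:(4,1)->(4,2) | p3:(3,0)->(4,0) | p4:(3,3)->(4,3)
Step 3: p0:(3,2)->(4,2) | p1:escaped | p2:(4,2)->(4,3) | p3:(4,0)->(4,1) | p4:(4,3)->(4,4)->EXIT
Step 4: p0:(4,2)->(4,3) | p1:escaped | p2:(4,3)->(4,4)->EXIT | p3:(4,1)->(4,2) | p4:escaped
Step 5: p0:(4,3)->(4,4)->EXIT | p1:escaped | p2:escaped | p3:(4,2)->(4,3) | p4:escaped
Step 6: p0:escaped | p1:escaped | p2:escaped | p3:(4,3)->(4,4)->EXIT | p4:escaped
Exit steps: [5, 2, 4, 6, 3]
First to escape: p1 at step 2

Answer: 1 2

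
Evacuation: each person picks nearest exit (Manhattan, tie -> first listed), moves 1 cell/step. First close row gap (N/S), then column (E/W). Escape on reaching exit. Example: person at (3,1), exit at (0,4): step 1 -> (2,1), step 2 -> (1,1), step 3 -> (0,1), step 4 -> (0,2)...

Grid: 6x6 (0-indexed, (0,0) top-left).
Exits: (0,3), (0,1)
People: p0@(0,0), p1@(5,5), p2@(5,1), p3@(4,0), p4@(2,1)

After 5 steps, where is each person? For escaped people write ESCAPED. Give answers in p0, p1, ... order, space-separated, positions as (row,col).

Step 1: p0:(0,0)->(0,1)->EXIT | p1:(5,5)->(4,5) | p2:(5,1)->(4,1) | p3:(4,0)->(3,0) | p4:(2,1)->(1,1)
Step 2: p0:escaped | p1:(4,5)->(3,5) | p2:(4,1)->(3,1) | p3:(3,0)->(2,0) | p4:(1,1)->(0,1)->EXIT
Step 3: p0:escaped | p1:(3,5)->(2,5) | p2:(3,1)->(2,1) | p3:(2,0)->(1,0) | p4:escaped
Step 4: p0:escaped | p1:(2,5)->(1,5) | p2:(2,1)->(1,1) | p3:(1,0)->(0,0) | p4:escaped
Step 5: p0:escaped | p1:(1,5)->(0,5) | p2:(1,1)->(0,1)->EXIT | p3:(0,0)->(0,1)->EXIT | p4:escaped

ESCAPED (0,5) ESCAPED ESCAPED ESCAPED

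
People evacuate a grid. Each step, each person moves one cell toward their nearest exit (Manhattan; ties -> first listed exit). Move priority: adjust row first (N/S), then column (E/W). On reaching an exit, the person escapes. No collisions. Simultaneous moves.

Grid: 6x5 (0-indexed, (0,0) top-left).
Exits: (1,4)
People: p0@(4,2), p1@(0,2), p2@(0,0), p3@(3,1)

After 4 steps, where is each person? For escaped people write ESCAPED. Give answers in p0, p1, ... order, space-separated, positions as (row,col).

Step 1: p0:(4,2)->(3,2) | p1:(0,2)->(1,2) | p2:(0,0)->(1,0) | p3:(3,1)->(2,1)
Step 2: p0:(3,2)->(2,2) | p1:(1,2)->(1,3) | p2:(1,0)->(1,1) | p3:(2,1)->(1,1)
Step 3: p0:(2,2)->(1,2) | p1:(1,3)->(1,4)->EXIT | p2:(1,1)->(1,2) | p3:(1,1)->(1,2)
Step 4: p0:(1,2)->(1,3) | p1:escaped | p2:(1,2)->(1,3) | p3:(1,2)->(1,3)

(1,3) ESCAPED (1,3) (1,3)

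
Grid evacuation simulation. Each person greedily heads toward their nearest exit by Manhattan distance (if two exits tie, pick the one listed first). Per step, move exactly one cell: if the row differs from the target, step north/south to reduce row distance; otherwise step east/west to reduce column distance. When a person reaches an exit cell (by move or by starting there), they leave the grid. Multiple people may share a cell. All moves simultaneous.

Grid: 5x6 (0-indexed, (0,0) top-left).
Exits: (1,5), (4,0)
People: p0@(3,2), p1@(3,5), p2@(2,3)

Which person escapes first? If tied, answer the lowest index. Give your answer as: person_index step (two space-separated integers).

Answer: 1 2

Derivation:
Step 1: p0:(3,2)->(4,2) | p1:(3,5)->(2,5) | p2:(2,3)->(1,3)
Step 2: p0:(4,2)->(4,1) | p1:(2,5)->(1,5)->EXIT | p2:(1,3)->(1,4)
Step 3: p0:(4,1)->(4,0)->EXIT | p1:escaped | p2:(1,4)->(1,5)->EXIT
Exit steps: [3, 2, 3]
First to escape: p1 at step 2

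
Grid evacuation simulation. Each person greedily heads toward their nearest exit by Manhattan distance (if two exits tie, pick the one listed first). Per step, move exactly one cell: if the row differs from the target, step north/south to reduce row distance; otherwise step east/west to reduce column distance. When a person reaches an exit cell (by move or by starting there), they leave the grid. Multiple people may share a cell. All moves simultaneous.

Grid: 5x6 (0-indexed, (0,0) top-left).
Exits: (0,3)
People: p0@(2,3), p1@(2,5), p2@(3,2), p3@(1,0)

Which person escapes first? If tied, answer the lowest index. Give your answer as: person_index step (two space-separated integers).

Step 1: p0:(2,3)->(1,3) | p1:(2,5)->(1,5) | p2:(3,2)->(2,2) | p3:(1,0)->(0,0)
Step 2: p0:(1,3)->(0,3)->EXIT | p1:(1,5)->(0,5) | p2:(2,2)->(1,2) | p3:(0,0)->(0,1)
Step 3: p0:escaped | p1:(0,5)->(0,4) | p2:(1,2)->(0,2) | p3:(0,1)->(0,2)
Step 4: p0:escaped | p1:(0,4)->(0,3)->EXIT | p2:(0,2)->(0,3)->EXIT | p3:(0,2)->(0,3)->EXIT
Exit steps: [2, 4, 4, 4]
First to escape: p0 at step 2

Answer: 0 2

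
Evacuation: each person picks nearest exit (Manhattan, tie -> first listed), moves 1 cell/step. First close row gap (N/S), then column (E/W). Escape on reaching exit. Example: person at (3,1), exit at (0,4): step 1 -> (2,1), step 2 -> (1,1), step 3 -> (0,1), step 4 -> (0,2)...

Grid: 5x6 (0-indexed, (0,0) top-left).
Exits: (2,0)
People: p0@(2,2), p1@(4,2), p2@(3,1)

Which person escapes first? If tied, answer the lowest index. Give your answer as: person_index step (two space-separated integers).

Step 1: p0:(2,2)->(2,1) | p1:(4,2)->(3,2) | p2:(3,1)->(2,1)
Step 2: p0:(2,1)->(2,0)->EXIT | p1:(3,2)->(2,2) | p2:(2,1)->(2,0)->EXIT
Step 3: p0:escaped | p1:(2,2)->(2,1) | p2:escaped
Step 4: p0:escaped | p1:(2,1)->(2,0)->EXIT | p2:escaped
Exit steps: [2, 4, 2]
First to escape: p0 at step 2

Answer: 0 2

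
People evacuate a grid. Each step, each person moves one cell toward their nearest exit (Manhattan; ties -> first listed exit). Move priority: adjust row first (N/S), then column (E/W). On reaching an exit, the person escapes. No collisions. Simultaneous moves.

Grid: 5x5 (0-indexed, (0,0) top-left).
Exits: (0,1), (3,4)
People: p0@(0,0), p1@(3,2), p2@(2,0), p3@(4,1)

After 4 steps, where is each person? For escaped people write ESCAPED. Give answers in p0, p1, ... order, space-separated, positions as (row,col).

Step 1: p0:(0,0)->(0,1)->EXIT | p1:(3,2)->(3,3) | p2:(2,0)->(1,0) | p3:(4,1)->(3,1)
Step 2: p0:escaped | p1:(3,3)->(3,4)->EXIT | p2:(1,0)->(0,0) | p3:(3,1)->(2,1)
Step 3: p0:escaped | p1:escaped | p2:(0,0)->(0,1)->EXIT | p3:(2,1)->(1,1)
Step 4: p0:escaped | p1:escaped | p2:escaped | p3:(1,1)->(0,1)->EXIT

ESCAPED ESCAPED ESCAPED ESCAPED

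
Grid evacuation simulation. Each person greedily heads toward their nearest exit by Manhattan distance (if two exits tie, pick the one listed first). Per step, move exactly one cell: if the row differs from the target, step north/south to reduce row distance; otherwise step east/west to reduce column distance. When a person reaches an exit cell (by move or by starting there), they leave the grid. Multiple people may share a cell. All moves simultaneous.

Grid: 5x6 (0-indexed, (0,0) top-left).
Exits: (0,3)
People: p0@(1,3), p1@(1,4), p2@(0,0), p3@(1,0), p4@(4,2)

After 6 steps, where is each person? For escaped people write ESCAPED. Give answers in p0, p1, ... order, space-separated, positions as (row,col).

Step 1: p0:(1,3)->(0,3)->EXIT | p1:(1,4)->(0,4) | p2:(0,0)->(0,1) | p3:(1,0)->(0,0) | p4:(4,2)->(3,2)
Step 2: p0:escaped | p1:(0,4)->(0,3)->EXIT | p2:(0,1)->(0,2) | p3:(0,0)->(0,1) | p4:(3,2)->(2,2)
Step 3: p0:escaped | p1:escaped | p2:(0,2)->(0,3)->EXIT | p3:(0,1)->(0,2) | p4:(2,2)->(1,2)
Step 4: p0:escaped | p1:escaped | p2:escaped | p3:(0,2)->(0,3)->EXIT | p4:(1,2)->(0,2)
Step 5: p0:escaped | p1:escaped | p2:escaped | p3:escaped | p4:(0,2)->(0,3)->EXIT

ESCAPED ESCAPED ESCAPED ESCAPED ESCAPED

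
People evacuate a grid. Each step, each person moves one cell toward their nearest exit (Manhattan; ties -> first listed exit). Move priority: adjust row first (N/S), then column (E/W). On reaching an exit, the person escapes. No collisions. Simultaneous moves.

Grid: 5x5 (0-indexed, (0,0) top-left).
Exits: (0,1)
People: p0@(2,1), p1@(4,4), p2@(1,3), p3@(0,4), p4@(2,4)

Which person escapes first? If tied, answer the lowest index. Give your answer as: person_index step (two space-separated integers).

Step 1: p0:(2,1)->(1,1) | p1:(4,4)->(3,4) | p2:(1,3)->(0,3) | p3:(0,4)->(0,3) | p4:(2,4)->(1,4)
Step 2: p0:(1,1)->(0,1)->EXIT | p1:(3,4)->(2,4) | p2:(0,3)->(0,2) | p3:(0,3)->(0,2) | p4:(1,4)->(0,4)
Step 3: p0:escaped | p1:(2,4)->(1,4) | p2:(0,2)->(0,1)->EXIT | p3:(0,2)->(0,1)->EXIT | p4:(0,4)->(0,3)
Step 4: p0:escaped | p1:(1,4)->(0,4) | p2:escaped | p3:escaped | p4:(0,3)->(0,2)
Step 5: p0:escaped | p1:(0,4)->(0,3) | p2:escaped | p3:escaped | p4:(0,2)->(0,1)->EXIT
Step 6: p0:escaped | p1:(0,3)->(0,2) | p2:escaped | p3:escaped | p4:escaped
Step 7: p0:escaped | p1:(0,2)->(0,1)->EXIT | p2:escaped | p3:escaped | p4:escaped
Exit steps: [2, 7, 3, 3, 5]
First to escape: p0 at step 2

Answer: 0 2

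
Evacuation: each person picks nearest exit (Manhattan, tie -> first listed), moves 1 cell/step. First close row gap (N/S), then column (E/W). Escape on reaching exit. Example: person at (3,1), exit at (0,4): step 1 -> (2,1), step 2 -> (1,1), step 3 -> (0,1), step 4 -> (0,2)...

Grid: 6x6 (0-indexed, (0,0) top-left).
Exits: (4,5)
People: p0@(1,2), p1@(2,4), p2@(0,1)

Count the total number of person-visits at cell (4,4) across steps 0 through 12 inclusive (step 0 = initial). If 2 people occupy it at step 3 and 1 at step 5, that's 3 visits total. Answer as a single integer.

Answer: 3

Derivation:
Step 0: p0@(1,2) p1@(2,4) p2@(0,1) -> at (4,4): 0 [-], cum=0
Step 1: p0@(2,2) p1@(3,4) p2@(1,1) -> at (4,4): 0 [-], cum=0
Step 2: p0@(3,2) p1@(4,4) p2@(2,1) -> at (4,4): 1 [p1], cum=1
Step 3: p0@(4,2) p1@ESC p2@(3,1) -> at (4,4): 0 [-], cum=1
Step 4: p0@(4,3) p1@ESC p2@(4,1) -> at (4,4): 0 [-], cum=1
Step 5: p0@(4,4) p1@ESC p2@(4,2) -> at (4,4): 1 [p0], cum=2
Step 6: p0@ESC p1@ESC p2@(4,3) -> at (4,4): 0 [-], cum=2
Step 7: p0@ESC p1@ESC p2@(4,4) -> at (4,4): 1 [p2], cum=3
Step 8: p0@ESC p1@ESC p2@ESC -> at (4,4): 0 [-], cum=3
Total visits = 3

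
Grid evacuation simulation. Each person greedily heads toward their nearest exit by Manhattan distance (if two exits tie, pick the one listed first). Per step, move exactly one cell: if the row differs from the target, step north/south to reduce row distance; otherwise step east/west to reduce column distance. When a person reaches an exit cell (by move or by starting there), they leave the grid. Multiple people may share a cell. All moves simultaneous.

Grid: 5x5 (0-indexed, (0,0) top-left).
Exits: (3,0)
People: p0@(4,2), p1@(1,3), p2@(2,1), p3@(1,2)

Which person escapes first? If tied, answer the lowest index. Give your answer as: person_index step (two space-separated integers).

Answer: 2 2

Derivation:
Step 1: p0:(4,2)->(3,2) | p1:(1,3)->(2,3) | p2:(2,1)->(3,1) | p3:(1,2)->(2,2)
Step 2: p0:(3,2)->(3,1) | p1:(2,3)->(3,3) | p2:(3,1)->(3,0)->EXIT | p3:(2,2)->(3,2)
Step 3: p0:(3,1)->(3,0)->EXIT | p1:(3,3)->(3,2) | p2:escaped | p3:(3,2)->(3,1)
Step 4: p0:escaped | p1:(3,2)->(3,1) | p2:escaped | p3:(3,1)->(3,0)->EXIT
Step 5: p0:escaped | p1:(3,1)->(3,0)->EXIT | p2:escaped | p3:escaped
Exit steps: [3, 5, 2, 4]
First to escape: p2 at step 2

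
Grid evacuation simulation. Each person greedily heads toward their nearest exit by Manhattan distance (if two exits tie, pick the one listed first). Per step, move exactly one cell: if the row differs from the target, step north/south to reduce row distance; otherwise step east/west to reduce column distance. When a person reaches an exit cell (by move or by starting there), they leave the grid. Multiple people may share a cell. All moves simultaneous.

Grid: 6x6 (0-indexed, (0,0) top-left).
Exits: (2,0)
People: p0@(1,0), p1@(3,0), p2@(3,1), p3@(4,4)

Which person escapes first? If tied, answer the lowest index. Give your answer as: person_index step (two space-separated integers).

Answer: 0 1

Derivation:
Step 1: p0:(1,0)->(2,0)->EXIT | p1:(3,0)->(2,0)->EXIT | p2:(3,1)->(2,1) | p3:(4,4)->(3,4)
Step 2: p0:escaped | p1:escaped | p2:(2,1)->(2,0)->EXIT | p3:(3,4)->(2,4)
Step 3: p0:escaped | p1:escaped | p2:escaped | p3:(2,4)->(2,3)
Step 4: p0:escaped | p1:escaped | p2:escaped | p3:(2,3)->(2,2)
Step 5: p0:escaped | p1:escaped | p2:escaped | p3:(2,2)->(2,1)
Step 6: p0:escaped | p1:escaped | p2:escaped | p3:(2,1)->(2,0)->EXIT
Exit steps: [1, 1, 2, 6]
First to escape: p0 at step 1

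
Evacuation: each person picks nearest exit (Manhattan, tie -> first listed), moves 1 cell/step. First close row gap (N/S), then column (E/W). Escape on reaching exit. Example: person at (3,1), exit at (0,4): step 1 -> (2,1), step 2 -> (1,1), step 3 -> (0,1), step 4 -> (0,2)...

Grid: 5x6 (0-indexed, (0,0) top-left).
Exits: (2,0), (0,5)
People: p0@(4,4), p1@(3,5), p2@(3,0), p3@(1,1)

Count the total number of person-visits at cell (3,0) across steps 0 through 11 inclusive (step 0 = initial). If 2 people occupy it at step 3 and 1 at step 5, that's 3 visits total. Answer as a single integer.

Answer: 1

Derivation:
Step 0: p0@(4,4) p1@(3,5) p2@(3,0) p3@(1,1) -> at (3,0): 1 [p2], cum=1
Step 1: p0@(3,4) p1@(2,5) p2@ESC p3@(2,1) -> at (3,0): 0 [-], cum=1
Step 2: p0@(2,4) p1@(1,5) p2@ESC p3@ESC -> at (3,0): 0 [-], cum=1
Step 3: p0@(1,4) p1@ESC p2@ESC p3@ESC -> at (3,0): 0 [-], cum=1
Step 4: p0@(0,4) p1@ESC p2@ESC p3@ESC -> at (3,0): 0 [-], cum=1
Step 5: p0@ESC p1@ESC p2@ESC p3@ESC -> at (3,0): 0 [-], cum=1
Total visits = 1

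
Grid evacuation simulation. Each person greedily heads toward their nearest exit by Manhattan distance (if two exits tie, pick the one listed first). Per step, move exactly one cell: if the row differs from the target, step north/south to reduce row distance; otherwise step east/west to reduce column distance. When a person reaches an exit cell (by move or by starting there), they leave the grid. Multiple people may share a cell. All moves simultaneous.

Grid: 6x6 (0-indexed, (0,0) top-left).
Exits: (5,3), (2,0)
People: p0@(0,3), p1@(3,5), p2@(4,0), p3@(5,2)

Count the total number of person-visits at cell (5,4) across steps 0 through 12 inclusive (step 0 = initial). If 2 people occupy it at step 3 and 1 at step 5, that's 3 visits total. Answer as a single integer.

Step 0: p0@(0,3) p1@(3,5) p2@(4,0) p3@(5,2) -> at (5,4): 0 [-], cum=0
Step 1: p0@(1,3) p1@(4,5) p2@(3,0) p3@ESC -> at (5,4): 0 [-], cum=0
Step 2: p0@(2,3) p1@(5,5) p2@ESC p3@ESC -> at (5,4): 0 [-], cum=0
Step 3: p0@(3,3) p1@(5,4) p2@ESC p3@ESC -> at (5,4): 1 [p1], cum=1
Step 4: p0@(4,3) p1@ESC p2@ESC p3@ESC -> at (5,4): 0 [-], cum=1
Step 5: p0@ESC p1@ESC p2@ESC p3@ESC -> at (5,4): 0 [-], cum=1
Total visits = 1

Answer: 1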